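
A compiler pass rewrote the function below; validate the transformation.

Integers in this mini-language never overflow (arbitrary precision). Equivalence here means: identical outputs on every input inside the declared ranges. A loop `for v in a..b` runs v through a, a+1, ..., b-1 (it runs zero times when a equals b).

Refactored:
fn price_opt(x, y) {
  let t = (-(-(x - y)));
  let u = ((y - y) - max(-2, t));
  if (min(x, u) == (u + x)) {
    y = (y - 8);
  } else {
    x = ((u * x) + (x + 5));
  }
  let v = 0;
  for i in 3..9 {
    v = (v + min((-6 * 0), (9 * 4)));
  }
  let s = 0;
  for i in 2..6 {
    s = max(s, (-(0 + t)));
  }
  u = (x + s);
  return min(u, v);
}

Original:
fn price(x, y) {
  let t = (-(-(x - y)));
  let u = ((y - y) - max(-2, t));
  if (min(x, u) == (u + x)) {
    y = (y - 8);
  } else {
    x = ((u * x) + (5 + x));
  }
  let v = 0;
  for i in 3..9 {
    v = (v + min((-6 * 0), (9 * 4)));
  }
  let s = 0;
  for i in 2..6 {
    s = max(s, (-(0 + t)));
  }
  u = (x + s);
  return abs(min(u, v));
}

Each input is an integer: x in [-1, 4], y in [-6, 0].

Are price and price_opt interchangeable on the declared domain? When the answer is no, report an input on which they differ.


Evaluate both at x=-1, y=-1.
price: t becomes 0; next u becomes 0; next (min(x, u) == (u + x)) evaluates to true; next y becomes -9; next v becomes 0; next at i=3:; next v becomes 0; next at i=4:; next v becomes 0; next at i=5:; next v becomes 0; next at i=6:; next v becomes 0; next at i=7:; next v becomes 0; next at i=8:; next v becomes 0; next s becomes 0; next at i=2:; next s becomes 0; next at i=3:; next s becomes 0; next at i=4:; next s becomes 0; next at i=5:; next s becomes 0; next u becomes -1; next final value 1
price_opt: t becomes 0; next u becomes 0; next (min(x, u) == (u + x)) evaluates to true; next y becomes -9; next v becomes 0; next at i=3:; next v becomes 0; next at i=4:; next v becomes 0; next at i=5:; next v becomes 0; next at i=6:; next v becomes 0; next at i=7:; next v becomes 0; next at i=8:; next v becomes 0; next s becomes 0; next at i=2:; next s becomes 0; next at i=3:; next s becomes 0; next at i=4:; next s becomes 0; next at i=5:; next s becomes 0; next u becomes -1; next final value -1
1 != -1, so the rewrite changes behavior.
verdict: not equivalent; witness: x=-1, y=-1


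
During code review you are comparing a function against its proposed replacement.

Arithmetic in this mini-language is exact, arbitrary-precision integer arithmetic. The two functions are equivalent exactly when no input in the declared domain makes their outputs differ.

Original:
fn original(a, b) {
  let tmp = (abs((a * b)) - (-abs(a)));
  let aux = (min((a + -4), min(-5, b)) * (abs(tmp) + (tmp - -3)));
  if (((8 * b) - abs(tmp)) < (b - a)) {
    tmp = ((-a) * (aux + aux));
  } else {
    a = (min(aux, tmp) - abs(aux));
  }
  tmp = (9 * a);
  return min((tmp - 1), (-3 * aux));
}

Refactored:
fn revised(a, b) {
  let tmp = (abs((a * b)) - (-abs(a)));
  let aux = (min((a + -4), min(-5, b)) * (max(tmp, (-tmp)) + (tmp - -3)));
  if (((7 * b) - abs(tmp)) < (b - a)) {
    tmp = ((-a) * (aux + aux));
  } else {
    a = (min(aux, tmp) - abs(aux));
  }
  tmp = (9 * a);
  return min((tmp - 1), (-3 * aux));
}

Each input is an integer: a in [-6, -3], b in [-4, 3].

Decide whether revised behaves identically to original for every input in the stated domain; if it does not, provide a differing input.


a=-4, b=3 yields -5041 from original but -37 from revised.
verdict: not equivalent; witness: a=-4, b=3


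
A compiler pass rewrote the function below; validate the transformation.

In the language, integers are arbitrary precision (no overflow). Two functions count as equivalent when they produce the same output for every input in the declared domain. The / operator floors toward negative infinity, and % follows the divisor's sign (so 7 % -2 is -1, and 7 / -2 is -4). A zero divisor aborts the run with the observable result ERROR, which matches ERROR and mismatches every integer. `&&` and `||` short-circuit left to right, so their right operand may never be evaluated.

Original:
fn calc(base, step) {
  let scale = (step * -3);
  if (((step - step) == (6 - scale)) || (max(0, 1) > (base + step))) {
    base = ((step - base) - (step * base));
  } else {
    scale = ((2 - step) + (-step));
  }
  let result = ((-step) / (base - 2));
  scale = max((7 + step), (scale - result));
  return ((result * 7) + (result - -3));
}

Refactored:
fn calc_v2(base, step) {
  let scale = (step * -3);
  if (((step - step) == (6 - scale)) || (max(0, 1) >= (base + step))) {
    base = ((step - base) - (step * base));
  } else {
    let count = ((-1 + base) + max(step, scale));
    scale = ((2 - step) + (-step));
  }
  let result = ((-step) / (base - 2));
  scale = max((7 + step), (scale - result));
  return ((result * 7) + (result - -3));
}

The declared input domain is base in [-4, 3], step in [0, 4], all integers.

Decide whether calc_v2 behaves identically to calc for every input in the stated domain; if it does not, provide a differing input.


The rewrite breaks on base=-3, step=4, where the results are 3 and -5.
calc: scale = -12; (((step - step) == (6 - scale)) || (max(0, 1) > (base + step))) -> false; scale = -6; result = 0; scale = 11; return 3
calc_v2: scale = -12; (((step - step) == (6 - scale)) || (max(0, 1) >= (base + step))) -> true; base = 19; result = -1; scale = 11; return -5
verdict: not equivalent; witness: base=-3, step=4


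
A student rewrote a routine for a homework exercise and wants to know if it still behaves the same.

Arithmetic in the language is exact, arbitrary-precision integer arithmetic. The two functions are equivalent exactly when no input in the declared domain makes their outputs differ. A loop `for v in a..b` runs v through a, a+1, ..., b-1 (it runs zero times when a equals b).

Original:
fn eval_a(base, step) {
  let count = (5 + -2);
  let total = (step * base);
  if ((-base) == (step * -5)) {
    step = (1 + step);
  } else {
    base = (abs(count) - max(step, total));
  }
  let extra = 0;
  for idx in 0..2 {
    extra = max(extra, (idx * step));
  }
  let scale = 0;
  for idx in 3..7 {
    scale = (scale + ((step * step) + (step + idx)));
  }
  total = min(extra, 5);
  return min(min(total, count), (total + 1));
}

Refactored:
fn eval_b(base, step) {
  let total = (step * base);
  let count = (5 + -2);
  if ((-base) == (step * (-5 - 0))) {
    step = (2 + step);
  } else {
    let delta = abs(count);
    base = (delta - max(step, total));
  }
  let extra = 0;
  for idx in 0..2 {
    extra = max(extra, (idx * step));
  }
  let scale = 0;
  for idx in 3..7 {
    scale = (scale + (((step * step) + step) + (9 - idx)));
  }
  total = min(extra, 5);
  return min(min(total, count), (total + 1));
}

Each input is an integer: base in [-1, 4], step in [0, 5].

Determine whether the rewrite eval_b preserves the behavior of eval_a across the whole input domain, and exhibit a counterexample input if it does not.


Not equivalent: base=0, step=0 separates them (1 vs 2).
eval_a: count := 3 | total := 0 | ((-base) == (step * -5)): true | step := 1 | extra := 0 | iter idx=0: | extra := 0 | iter idx=1: | extra := 1 | scale := 0 | iter idx=3: | scale := 5 | iter idx=4: | scale := 11 | iter idx=5: | scale := 18 | iter idx=6: | scale := 26 | total := 1 | result 1
eval_b: total := 0 | count := 3 | ((-base) == (step * (-5 - 0))): true | step := 2 | extra := 0 | iter idx=0: | extra := 0 | iter idx=1: | extra := 2 | scale := 0 | iter idx=3: | scale := 12 | iter idx=4: | scale := 23 | iter idx=5: | scale := 33 | iter idx=6: | scale := 42 | total := 2 | result 2
verdict: not equivalent; witness: base=0, step=0


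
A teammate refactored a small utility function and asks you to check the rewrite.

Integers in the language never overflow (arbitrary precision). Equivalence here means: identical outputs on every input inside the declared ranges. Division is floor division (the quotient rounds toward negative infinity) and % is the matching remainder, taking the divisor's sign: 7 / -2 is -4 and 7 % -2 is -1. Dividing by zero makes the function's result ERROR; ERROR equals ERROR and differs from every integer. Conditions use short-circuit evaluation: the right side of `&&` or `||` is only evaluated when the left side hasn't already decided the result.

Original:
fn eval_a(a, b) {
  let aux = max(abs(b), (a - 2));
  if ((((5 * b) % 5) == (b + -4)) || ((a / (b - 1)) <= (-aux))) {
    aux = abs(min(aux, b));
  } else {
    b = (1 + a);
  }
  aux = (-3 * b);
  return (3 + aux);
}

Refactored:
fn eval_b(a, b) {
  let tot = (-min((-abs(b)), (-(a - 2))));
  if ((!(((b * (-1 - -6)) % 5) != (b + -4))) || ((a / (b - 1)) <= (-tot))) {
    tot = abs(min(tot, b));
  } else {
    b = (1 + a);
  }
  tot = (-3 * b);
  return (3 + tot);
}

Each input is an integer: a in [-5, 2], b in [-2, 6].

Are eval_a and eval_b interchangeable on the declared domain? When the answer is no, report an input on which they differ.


Changes here: comparison usage differs; also min/max/abs usage differs; also local variable names differ; also constant usage differs; also boolean connective usage differs; also arithmetic usage differs; the full 72-point sweep finds no disagreement.
verdict: equivalent


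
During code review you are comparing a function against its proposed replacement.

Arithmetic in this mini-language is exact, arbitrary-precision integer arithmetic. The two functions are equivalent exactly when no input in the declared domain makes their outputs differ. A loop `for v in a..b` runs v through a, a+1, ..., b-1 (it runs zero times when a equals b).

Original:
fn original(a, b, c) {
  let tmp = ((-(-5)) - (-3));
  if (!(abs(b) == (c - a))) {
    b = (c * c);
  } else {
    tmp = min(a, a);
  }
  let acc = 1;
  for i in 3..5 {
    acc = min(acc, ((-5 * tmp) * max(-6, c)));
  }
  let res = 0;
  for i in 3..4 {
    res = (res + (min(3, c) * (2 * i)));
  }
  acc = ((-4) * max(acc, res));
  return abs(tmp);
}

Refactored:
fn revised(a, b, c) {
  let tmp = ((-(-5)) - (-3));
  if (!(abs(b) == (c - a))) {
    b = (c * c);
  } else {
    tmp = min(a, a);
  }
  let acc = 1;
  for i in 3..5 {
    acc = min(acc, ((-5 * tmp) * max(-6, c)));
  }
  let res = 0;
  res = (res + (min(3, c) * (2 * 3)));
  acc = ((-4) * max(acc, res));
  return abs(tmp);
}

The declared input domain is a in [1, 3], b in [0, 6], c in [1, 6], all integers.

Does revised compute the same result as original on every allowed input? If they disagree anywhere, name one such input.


The two are interchangeable: constant usage differs; statement counts differ; loop structure differs, and every declared input agrees.
One worked example (a=2, b=6, c=3) — original: tmp := 8 | (!(abs(b) == (c - a))): true | b := 9 | acc := 1 | iter i=3: | acc := -120 | iter i=4: | acc := -120 | res := 0 | iter i=3: | res := 18 | acc := -72 | result 8; revised: tmp := 8 | (!(abs(b) == (c - a))): true | b := 9 | acc := 1 | iter i=3: | acc := -120 | iter i=4: | acc := -120 | res := 0 | res := 18 | acc := -72 | result 8; agreement on 8.
Checked all 126 inputs in the declared domain: the outputs agree on every one.
verdict: equivalent


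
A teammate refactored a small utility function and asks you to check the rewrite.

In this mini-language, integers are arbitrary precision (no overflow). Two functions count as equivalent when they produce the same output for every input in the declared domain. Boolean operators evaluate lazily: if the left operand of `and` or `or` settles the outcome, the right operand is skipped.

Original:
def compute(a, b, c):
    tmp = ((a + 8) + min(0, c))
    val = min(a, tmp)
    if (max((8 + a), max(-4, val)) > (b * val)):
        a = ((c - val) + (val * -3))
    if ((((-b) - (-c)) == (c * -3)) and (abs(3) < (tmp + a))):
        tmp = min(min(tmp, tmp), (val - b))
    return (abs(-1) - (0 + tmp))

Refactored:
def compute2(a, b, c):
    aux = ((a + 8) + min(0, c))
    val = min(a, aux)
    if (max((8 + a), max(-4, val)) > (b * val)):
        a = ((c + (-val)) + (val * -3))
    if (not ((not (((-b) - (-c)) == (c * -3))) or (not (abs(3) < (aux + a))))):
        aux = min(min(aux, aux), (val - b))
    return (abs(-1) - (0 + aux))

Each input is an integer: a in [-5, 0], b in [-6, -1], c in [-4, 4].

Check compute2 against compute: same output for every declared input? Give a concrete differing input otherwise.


The two versions differ — the changes include local variable names differ, and arithmetic usage differs, and boolean connective usage differs.
One worked example (a=-3, b=-5, c=1) — compute: tmp becomes 5; next val becomes -3; next (max((8 + a), max(-4, val)) > (b * val)) evaluates to false; next ((((-b) - (-c)) == (c * -3)) and (abs(3) < (tmp + a))) evaluates to false; next final value -4; compute2: aux becomes 5; next val becomes -3; next (max((8 + a), max(-4, val)) > (b * val)) evaluates to false; next (not ((not (((-b) - (-c)) == (c * -3))) or (not (abs(3) < (aux + a))))) evaluates to false; next final value -4; agreement on -4.
Checked all 324 inputs in the declared domain: the outputs agree on every one.
verdict: equivalent


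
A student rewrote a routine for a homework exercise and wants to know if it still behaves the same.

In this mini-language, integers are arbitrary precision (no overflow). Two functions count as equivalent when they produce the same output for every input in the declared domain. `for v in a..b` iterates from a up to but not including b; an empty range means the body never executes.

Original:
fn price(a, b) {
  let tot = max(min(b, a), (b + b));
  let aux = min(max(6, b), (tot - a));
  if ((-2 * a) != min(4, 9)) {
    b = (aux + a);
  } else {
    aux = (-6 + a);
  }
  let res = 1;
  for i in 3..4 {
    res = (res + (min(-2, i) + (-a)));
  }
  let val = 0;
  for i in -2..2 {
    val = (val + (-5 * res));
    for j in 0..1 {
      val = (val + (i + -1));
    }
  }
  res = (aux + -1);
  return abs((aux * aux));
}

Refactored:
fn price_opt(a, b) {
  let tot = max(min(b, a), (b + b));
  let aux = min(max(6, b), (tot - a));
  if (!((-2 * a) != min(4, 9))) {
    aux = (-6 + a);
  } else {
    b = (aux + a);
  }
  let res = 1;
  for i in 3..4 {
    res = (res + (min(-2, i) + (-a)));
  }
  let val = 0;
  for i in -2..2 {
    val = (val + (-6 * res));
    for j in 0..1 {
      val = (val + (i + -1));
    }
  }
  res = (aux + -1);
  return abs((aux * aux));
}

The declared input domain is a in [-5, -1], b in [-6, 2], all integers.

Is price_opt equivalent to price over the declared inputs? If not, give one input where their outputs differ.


Equivalent. The suspicious edit (`-5` became `-6`) never changes the result for any input inside the declared domain.
An exhaustive pass over the 45 declared inputs shows identical outputs.
One worked example (a=-4, b=-3) — price: tot := -4 | aux := 0 | ((-2 * a) != min(4, 9)): true | b := -4 | res := 1 | iter i=3: | res := 3 | val := 0 | iter i=-2: | val := -15 | iter j=0: | val := -18 | iter i=-1: | val := -33 | iter j=0: | val := -35 | iter i=0: | val := -50 | iter j=0: | val := -51 | iter i=1: | val := -66 | iter j=0: | val := -66 | res := -1 | result 0; price_opt: tot := -4 | aux := 0 | (!((-2 * a) != min(4, 9))): false | b := -4 | res := 1 | iter i=3: | res := 3 | val := 0 | iter i=-2: | val := -18 | iter j=0: | val := -21 | iter i=-1: | val := -39 | iter j=0: | val := -41 | iter i=0: | val := -59 | iter j=0: | val := -60 | iter i=1: | val := -78 | iter j=0: | val := -78 | res := -1 | result 0; agreement on 0.
verdict: equivalent


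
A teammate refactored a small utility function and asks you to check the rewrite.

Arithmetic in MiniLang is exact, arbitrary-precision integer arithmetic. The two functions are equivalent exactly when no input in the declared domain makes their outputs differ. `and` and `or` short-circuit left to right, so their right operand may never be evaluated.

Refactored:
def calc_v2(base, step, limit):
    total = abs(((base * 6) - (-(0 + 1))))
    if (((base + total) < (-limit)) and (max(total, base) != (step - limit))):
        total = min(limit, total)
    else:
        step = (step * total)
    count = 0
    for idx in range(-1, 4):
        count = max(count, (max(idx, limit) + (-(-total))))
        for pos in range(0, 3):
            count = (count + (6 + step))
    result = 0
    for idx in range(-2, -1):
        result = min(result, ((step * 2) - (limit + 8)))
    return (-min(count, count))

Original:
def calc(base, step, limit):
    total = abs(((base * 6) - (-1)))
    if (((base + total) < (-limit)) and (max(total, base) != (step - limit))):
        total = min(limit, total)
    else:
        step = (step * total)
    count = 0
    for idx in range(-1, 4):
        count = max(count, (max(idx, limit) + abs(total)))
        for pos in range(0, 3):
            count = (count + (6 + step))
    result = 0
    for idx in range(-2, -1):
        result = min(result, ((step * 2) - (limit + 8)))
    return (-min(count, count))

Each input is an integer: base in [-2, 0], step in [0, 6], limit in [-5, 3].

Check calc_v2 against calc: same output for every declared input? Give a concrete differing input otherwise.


Consider the input base=-1, step=1, limit=-5.
calc: total=5, then (((base + total) < (-limit)) and (max(total, base) != (step - limit))) is true, then total=-5, then count=0, then (idx=-1), then count=4, then (pos=0), then count=11, then (pos=1), then count=18, then (pos=2), then count=25, then (idx=0), then count=25, then (pos=0), then count=32, then (pos=1), then count=39, then (pos=2), then count=46, then (idx=1), then count=46, then (pos=0), then count=53, then (pos=1), then count=60, then (pos=2), then count=67, then (idx=2), then count=67, then (pos=0), then count=74, then (pos=1), then count=81, then (pos=2), then count=88, then (idx=3), then count=88, then (pos=0), then count=95, then (pos=1), then count=102, then (pos=2), then count=109, then result=0, then (idx=-2), then result=-1, then returns -109
calc_v2: total=5, then (((base + total) < (-limit)) and (max(total, base) != (step - limit))) is true, then total=-5, then count=0, then (idx=-1), then count=0, then (pos=0), then count=7, then (pos=1), then count=14, then (pos=2), then count=21, then (idx=0), then count=21, then (pos=0), then count=28, then (pos=1), then count=35, then (pos=2), then count=42, then (idx=1), then count=42, then (pos=0), then count=49, then (pos=1), then count=56, then (pos=2), then count=63, then (idx=2), then count=63, then (pos=0), then count=70, then (pos=1), then count=77, then (pos=2), then count=84, then (idx=3), then count=84, then (pos=0), then count=91, then (pos=1), then count=98, then (pos=2), then count=105, then result=0, then (idx=-2), then result=-1, then returns -105
-109 vs -105 — the two versions disagree here.
verdict: not equivalent; witness: base=-1, step=1, limit=-5


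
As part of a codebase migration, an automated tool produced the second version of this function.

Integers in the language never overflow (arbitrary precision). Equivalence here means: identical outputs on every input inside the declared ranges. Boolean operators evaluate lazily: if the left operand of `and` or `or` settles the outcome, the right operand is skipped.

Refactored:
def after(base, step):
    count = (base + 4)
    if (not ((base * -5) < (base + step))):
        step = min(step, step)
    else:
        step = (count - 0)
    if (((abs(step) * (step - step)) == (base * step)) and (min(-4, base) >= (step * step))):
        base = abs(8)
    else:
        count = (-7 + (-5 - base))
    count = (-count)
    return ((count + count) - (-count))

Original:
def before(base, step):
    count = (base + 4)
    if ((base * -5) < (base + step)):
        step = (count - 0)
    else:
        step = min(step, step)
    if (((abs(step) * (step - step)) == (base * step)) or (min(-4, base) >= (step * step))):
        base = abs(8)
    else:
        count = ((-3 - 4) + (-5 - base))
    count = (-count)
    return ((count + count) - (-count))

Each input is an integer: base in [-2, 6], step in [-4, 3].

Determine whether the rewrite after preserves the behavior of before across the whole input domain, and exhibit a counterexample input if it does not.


The rewrite breaks on base=-2, step=0, where the results are -6 and 30.
before: count=2, then ((base * -5) < (base + step)) is false, then step=0, then (((abs(step) * (step - step)) == (base * step)) or (min(-4, base) >= (step * step))) is true, then base=8, then count=-2, then returns -6
after: count=2, then (not ((base * -5) < (base + step))) is true, then step=0, then (((abs(step) * (step - step)) == (base * step)) and (min(-4, base) >= (step * step))) is false, then count=-10, then count=10, then returns 30
verdict: not equivalent; witness: base=-2, step=0


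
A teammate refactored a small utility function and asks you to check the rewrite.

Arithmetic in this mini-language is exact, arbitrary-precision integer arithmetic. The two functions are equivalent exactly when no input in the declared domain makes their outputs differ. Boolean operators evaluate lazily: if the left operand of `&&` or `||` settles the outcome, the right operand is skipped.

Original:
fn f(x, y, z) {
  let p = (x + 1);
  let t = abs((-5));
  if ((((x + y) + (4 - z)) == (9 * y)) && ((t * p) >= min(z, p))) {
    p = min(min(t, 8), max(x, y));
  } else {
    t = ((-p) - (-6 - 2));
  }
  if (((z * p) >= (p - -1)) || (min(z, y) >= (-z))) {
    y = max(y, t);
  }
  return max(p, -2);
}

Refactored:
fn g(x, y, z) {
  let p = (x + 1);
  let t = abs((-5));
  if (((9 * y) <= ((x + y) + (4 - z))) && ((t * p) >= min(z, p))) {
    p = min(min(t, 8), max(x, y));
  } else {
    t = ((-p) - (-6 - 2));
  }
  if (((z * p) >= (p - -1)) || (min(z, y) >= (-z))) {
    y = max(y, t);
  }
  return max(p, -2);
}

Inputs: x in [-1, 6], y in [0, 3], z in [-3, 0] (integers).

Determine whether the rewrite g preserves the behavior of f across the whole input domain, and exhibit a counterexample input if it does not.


At x=0, y=0, z=-3: f gives 1, g gives 0.
verdict: not equivalent; witness: x=0, y=0, z=-3


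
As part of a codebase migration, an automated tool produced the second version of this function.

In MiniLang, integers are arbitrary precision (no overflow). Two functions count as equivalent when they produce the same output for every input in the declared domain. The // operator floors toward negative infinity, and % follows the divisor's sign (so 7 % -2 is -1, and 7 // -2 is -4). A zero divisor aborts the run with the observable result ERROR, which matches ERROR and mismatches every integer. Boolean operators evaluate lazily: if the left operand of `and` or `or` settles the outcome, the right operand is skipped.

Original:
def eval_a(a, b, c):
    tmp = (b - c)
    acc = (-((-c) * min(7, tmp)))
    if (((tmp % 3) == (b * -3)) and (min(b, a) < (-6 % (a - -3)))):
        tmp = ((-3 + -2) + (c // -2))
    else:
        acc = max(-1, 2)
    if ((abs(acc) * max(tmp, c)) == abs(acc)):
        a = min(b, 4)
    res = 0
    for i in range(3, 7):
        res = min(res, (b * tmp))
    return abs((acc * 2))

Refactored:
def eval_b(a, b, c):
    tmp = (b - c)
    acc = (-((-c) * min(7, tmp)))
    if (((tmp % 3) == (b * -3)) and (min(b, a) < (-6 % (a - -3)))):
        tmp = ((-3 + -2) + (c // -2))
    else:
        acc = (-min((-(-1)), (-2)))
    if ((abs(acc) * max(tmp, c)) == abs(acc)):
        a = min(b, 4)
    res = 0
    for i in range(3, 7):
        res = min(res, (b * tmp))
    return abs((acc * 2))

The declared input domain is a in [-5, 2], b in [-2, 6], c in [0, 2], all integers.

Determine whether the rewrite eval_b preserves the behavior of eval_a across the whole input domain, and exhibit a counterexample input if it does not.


This is a faithful refactor — min/max/abs usage differs, but the computed results match everywhere.
As a probe, take a=2, b=5, c=2: eval_a runs tmp=3, then acc=6, then (((tmp % 3) == (b * -3)) and (min(b, a) < (-6 % (a - -3)))) is false, then acc=2, then ((abs(acc) * max(tmp, c)) == abs(acc)) is false, then res=0, then (i=3), then res=0, then (i=4), then res=0, then (i=5), then res=0, then (i=6), then res=0, then returns 4; eval_b runs tmp=3, then acc=6, then (((tmp % 3) == (b * -3)) and (min(b, a) < (-6 % (a - -3)))) is false, then acc=2, then ((abs(acc) * max(tmp, c)) == abs(acc)) is false, then res=0, then (i=3), then res=0, then (i=4), then res=0, then (i=5), then res=0, then (i=6), then res=0, then returns 4; both end at 4.
An exhaustive pass over the 216 declared inputs shows identical outputs.
verdict: equivalent


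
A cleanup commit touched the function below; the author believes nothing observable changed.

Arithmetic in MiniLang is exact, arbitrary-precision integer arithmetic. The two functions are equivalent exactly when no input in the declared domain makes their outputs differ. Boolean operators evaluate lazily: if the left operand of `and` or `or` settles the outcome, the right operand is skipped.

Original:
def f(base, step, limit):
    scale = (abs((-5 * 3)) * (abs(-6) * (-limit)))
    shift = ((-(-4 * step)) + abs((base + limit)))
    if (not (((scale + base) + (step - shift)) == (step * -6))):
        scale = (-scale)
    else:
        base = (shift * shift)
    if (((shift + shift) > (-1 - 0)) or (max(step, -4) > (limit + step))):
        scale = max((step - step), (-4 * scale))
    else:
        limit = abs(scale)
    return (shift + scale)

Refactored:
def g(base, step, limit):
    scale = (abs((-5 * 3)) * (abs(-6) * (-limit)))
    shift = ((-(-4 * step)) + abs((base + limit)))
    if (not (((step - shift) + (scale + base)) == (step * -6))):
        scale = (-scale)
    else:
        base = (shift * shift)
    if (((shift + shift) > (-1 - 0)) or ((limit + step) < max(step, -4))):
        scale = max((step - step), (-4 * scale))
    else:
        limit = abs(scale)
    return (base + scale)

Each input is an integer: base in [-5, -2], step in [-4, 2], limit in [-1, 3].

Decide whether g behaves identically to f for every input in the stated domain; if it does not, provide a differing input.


Consider the input base=-5, step=-4, limit=-1.
f: scale := 90 | shift := -10 | (not (((scale + base) + (step - shift)) == (step * -6))): true | scale := -90 | (((shift + shift) > (-1 - 0)) or (max(step, -4) > (limit + step))): true | scale := 360 | result 350
g: scale := 90 | shift := -10 | (not (((step - shift) + (scale + base)) == (step * -6))): true | scale := -90 | (((shift + shift) > (-1 - 0)) or ((limit + step) < max(step, -4))): true | scale := 360 | result 355
350 vs 355 — the two versions disagree here.
verdict: not equivalent; witness: base=-5, step=-4, limit=-1


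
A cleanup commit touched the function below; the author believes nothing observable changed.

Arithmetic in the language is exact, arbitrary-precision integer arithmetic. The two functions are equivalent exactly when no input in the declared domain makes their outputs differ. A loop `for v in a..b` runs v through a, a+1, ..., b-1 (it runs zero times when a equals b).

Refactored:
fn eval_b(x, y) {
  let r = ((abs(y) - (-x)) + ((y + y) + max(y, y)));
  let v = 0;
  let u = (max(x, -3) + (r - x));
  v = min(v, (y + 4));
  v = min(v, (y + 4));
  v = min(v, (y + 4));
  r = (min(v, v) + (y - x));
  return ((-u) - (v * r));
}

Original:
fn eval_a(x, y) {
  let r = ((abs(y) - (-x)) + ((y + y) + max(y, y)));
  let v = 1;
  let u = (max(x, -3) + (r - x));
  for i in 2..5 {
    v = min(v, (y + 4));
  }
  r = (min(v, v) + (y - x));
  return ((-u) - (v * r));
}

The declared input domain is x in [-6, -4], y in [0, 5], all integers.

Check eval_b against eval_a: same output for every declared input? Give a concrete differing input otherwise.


On input x=-6, y=0, eval_a returns -4 while eval_b returns 3.
verdict: not equivalent; witness: x=-6, y=0


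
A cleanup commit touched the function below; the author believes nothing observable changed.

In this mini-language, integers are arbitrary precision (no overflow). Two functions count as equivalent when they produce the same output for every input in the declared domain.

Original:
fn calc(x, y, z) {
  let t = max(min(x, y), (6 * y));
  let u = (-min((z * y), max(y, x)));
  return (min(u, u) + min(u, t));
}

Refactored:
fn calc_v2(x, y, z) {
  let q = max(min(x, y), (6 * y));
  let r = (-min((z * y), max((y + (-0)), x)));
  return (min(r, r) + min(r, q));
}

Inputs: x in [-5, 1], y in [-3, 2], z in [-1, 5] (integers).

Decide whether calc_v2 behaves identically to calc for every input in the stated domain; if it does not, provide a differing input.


Comparing the listings, the differences include: arithmetic usage differs; also constant usage differs; also local variable names differ.
Tracing x=-1, y=0, z=-1: calc: t=0, then u=0, then returns 0 | calc_v2: q=0, then r=0, then returns 0 — matching result 0.
Checked all 294 inputs in the declared domain: the outputs agree on every one.
verdict: equivalent


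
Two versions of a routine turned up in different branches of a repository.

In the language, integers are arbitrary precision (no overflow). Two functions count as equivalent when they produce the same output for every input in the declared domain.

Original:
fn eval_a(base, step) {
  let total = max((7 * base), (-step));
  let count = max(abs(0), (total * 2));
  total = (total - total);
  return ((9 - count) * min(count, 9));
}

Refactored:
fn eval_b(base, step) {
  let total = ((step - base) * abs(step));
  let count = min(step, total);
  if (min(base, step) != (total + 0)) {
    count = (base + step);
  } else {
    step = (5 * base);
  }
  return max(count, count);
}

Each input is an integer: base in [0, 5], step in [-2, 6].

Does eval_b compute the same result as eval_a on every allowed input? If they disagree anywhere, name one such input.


Not equivalent: base=0, step=-2 separates them (20 vs -2).
eval_a: total = 2; count = 4; total = 0; return 20
eval_b: total = -4; count = -4; (min(base, step) != (total + 0)) -> true; count = -2; return -2
verdict: not equivalent; witness: base=0, step=-2


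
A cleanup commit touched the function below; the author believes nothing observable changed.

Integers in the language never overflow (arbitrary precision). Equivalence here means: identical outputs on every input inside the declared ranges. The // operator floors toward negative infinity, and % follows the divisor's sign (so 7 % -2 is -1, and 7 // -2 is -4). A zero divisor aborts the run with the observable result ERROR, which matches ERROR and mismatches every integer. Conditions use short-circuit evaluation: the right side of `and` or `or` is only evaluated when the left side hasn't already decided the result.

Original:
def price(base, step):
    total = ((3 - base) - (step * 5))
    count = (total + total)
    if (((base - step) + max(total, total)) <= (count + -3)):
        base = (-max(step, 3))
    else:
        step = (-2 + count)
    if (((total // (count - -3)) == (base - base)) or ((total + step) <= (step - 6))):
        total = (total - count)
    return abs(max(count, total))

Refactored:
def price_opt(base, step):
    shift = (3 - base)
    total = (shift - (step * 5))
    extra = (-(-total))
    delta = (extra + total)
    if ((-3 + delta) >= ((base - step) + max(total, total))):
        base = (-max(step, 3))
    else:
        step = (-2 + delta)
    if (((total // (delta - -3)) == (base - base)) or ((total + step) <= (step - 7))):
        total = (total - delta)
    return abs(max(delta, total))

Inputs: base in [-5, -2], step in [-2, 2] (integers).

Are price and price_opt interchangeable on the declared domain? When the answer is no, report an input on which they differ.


Equivalent. The suspicious-looking change has no observable effect anywhere in the declared ranges.
Every one of the 20 inputs gives matching results.
As a probe, take base=-4, step=-2: price runs total=17, then count=34, then (((base - step) + max(total, total)) <= (count + -3)) is true, then base=-3, then (((total // (count - -3)) == (base - base)) or ((total + step) <= (step - 6))) is true, then total=-17, then returns 34; price_opt runs shift=7, then total=17, then extra=17, then delta=34, then ((-3 + delta) >= ((base - step) + max(total, total))) is true, then base=-3, then (((total // (delta - -3)) == (base - base)) or ((total + step) <= (step - 7))) is true, then total=-17, then returns 34; both end at 34.
verdict: equivalent


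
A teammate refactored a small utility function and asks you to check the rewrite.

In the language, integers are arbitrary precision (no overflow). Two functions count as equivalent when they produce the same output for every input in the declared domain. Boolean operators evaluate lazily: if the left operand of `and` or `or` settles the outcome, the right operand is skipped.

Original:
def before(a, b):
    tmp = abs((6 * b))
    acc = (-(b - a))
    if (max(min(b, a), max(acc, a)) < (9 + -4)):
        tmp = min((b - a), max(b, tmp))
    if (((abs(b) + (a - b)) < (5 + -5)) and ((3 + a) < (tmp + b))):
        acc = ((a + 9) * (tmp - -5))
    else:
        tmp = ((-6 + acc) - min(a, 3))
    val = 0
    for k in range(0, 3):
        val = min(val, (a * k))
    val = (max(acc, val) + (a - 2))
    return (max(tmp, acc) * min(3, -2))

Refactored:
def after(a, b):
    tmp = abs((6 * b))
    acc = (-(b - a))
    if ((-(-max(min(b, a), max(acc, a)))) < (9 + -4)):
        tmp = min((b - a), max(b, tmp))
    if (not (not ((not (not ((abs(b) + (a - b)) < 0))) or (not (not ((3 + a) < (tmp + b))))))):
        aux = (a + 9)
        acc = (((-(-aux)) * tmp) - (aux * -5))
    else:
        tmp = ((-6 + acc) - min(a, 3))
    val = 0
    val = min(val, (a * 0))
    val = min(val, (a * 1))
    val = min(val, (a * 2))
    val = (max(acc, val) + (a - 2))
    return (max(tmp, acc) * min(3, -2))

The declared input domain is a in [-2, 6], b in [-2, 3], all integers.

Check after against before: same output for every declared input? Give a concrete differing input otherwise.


Take a=-2, b=0.
before: tmp = 0; acc = -2; (max(min(b, a), max(acc, a)) < (9 + -4)) -> true; tmp = 0; (((abs(b) + (a - b)) < (5 + -5)) and ((3 + a) < (tmp + b))) -> false; tmp = -6; val = 0; [k=0]; val = 0; [k=1]; val = -2; [k=2]; val = -4; val = -6; return 4
after: tmp = 0; acc = -2; ((-(-max(min(b, a), max(acc, a)))) < (9 + -4)) -> true; tmp = 0; (not (not ((not (not ((abs(b) + (a - b)) < 0))) or (not (not ((3 + a) < (tmp + b))))))) -> true; aux = 7; acc = 35; val = 0; val = 0; val = -2; val = -4; val = 31; return -70
4 != -70, so the rewrite changes behavior.
verdict: not equivalent; witness: a=-2, b=0


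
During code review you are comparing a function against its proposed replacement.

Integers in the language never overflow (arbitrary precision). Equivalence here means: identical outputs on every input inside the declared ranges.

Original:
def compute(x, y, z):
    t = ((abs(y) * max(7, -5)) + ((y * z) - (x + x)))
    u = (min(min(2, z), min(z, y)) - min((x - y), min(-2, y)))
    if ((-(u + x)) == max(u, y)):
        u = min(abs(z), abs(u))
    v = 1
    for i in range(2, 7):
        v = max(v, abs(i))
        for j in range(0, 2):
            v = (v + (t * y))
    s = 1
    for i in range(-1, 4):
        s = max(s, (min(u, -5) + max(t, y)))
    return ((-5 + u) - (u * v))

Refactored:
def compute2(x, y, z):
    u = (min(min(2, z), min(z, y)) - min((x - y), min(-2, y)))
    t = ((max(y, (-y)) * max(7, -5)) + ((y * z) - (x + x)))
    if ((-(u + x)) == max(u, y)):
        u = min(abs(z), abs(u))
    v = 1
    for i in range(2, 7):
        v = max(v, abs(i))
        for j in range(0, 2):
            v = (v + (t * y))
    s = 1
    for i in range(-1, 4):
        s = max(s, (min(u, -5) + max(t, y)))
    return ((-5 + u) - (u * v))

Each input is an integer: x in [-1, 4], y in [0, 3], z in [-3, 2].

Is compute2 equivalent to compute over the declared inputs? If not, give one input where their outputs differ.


Differences: min/max/abs usage differs — yet all 144 inputs agree.
verdict: equivalent


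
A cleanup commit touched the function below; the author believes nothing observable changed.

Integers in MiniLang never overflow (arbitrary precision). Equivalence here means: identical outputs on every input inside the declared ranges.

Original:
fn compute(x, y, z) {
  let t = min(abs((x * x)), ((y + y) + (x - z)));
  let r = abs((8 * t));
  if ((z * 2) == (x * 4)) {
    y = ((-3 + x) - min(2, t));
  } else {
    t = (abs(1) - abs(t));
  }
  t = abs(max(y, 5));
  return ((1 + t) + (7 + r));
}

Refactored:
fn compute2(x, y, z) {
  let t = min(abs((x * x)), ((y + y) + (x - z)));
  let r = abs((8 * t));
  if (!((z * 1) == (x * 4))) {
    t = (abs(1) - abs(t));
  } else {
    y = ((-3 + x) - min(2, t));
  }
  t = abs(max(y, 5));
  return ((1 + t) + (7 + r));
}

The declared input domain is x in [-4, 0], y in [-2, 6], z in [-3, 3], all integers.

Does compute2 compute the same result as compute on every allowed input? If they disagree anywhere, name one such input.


x=-1, y=6, z=-2 yields 21 from compute but 22 from compute2.
verdict: not equivalent; witness: x=-1, y=6, z=-2


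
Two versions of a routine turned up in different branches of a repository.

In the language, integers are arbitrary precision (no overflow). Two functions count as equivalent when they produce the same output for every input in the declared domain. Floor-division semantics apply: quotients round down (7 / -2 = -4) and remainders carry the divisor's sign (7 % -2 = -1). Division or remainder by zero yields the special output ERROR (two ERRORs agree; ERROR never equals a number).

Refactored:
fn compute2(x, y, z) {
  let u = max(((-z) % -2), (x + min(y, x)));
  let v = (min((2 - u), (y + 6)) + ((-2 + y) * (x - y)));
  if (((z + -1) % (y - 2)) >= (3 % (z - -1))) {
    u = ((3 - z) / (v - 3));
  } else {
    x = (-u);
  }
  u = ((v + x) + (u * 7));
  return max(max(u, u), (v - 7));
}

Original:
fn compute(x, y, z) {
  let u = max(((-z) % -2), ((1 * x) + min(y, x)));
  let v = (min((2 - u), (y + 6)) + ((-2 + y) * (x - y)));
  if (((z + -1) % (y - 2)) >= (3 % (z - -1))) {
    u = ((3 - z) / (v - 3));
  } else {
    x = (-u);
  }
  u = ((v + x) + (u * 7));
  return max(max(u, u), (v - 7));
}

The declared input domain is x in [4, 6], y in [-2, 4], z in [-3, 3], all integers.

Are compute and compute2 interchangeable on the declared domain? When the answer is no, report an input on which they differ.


Equivalent — the differences include constant usage differs; arithmetic usage differs, yet no declared input distinguishes the two.
Tracing x=4, y=0, z=-2: compute: u = 4; v = -10; (((z + -1) % (y - 2)) >= (3 % (z - -1))) -> false; x = -4; u = 14; return 14 | compute2: u = 4; v = -10; (((z + -1) % (y - 2)) >= (3 % (z - -1))) -> false; x = -4; u = 14; return 14 — matching result 14.
Sweeping the whole domain (147 inputs) finds no disagreement.
verdict: equivalent


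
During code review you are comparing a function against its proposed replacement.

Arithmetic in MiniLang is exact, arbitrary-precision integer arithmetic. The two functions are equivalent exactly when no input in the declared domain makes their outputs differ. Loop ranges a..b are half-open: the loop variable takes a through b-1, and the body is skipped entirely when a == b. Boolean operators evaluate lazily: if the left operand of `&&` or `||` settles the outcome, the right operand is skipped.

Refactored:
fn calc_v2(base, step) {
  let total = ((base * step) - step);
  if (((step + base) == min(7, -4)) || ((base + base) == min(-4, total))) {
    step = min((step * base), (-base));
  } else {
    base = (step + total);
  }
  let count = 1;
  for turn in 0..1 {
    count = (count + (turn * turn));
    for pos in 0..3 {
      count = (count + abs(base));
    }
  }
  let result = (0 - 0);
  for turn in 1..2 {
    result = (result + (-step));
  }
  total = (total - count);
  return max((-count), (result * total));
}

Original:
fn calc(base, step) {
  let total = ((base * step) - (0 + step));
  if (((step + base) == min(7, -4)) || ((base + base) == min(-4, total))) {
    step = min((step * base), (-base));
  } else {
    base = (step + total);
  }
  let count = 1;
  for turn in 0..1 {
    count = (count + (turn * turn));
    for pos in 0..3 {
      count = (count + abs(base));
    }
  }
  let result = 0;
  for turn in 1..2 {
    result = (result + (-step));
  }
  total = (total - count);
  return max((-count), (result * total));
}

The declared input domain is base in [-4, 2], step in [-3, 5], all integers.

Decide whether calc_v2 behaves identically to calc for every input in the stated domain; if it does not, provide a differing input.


Side by side, the visible changes include: arithmetic usage differs.
Spot check at base=0, step=5 — calc: total=-5, then (((step + base) == min(7, -4)) || ((base + base) == min(-4, total))) is false, then base=0, then count=1, then (turn=0), then count=1, then (pos=0), then count=1, then (pos=1), then count=1, then (pos=2), then count=1, then result=0, then (turn=1), then result=-5, then total=-6, then returns 30. calc_v2: total=-5, then (((step + base) == min(7, -4)) || ((base + base) == min(-4, total))) is false, then base=0, then count=1, then (turn=0), then count=1, then (pos=0), then count=1, then (pos=1), then count=1, then (pos=2), then count=1, then result=0, then (turn=1), then result=-5, then total=-6, then returns 30. Both give 30.
Checked all 63 inputs in the declared domain: the outputs agree on every one.
verdict: equivalent
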